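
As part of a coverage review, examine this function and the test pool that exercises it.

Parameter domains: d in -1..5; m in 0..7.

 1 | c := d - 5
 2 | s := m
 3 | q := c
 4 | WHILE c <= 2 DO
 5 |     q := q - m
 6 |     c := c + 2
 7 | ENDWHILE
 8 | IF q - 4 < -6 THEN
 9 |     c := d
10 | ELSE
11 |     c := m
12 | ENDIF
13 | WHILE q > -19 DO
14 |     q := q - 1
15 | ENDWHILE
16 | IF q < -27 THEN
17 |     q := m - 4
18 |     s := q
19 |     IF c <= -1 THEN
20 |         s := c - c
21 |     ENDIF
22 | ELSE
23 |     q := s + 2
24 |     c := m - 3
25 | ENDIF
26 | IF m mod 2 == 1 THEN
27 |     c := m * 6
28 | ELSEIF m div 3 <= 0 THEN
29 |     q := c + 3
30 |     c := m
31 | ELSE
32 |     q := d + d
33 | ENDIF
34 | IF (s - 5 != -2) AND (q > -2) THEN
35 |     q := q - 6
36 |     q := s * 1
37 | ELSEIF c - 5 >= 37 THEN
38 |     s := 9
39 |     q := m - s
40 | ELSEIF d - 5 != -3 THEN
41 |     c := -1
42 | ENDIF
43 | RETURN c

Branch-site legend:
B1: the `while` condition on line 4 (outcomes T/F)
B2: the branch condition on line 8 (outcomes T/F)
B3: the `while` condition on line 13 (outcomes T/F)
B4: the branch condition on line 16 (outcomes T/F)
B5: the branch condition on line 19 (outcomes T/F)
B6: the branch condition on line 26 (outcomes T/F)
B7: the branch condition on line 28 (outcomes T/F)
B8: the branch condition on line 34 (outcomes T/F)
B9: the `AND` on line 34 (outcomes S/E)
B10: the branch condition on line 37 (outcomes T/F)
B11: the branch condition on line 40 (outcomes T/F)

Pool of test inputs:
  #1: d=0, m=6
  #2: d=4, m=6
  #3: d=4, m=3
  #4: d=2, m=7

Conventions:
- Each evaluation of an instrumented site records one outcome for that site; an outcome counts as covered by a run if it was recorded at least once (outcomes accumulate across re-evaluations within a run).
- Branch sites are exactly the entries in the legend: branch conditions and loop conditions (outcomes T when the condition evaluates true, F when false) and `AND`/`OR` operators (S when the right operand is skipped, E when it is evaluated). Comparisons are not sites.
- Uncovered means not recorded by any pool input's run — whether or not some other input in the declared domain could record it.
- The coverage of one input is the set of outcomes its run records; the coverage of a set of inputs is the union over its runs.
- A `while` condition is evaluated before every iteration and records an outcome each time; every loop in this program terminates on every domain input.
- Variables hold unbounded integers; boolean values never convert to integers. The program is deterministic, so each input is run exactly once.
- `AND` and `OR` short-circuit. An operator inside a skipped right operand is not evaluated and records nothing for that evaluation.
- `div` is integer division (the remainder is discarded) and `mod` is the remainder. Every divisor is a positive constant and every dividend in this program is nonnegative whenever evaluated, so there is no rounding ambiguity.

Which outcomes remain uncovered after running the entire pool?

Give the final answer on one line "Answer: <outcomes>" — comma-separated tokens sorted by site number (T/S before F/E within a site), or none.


input #1 (d=0, m=6): covers B1=T, B1=F, B2=T, B3=F, B4=T, B5=F, B6=F, B7=F, B8=T, B9=E
input #2 (d=4, m=6): covers B1=T, B1=F, B2=T, B3=T, B3=F, B4=F, B6=F, B7=F, B8=T, B9=E
input #3 (d=4, m=3): covers B1=T, B1=F, B2=T, B3=T, B3=F, B4=F, B6=T, B8=F, B9=S, B10=F, B11=T
input #4 (d=2, m=7): covers B1=T, B1=F, B2=T, B3=F, B4=F, B6=T, B8=T, B9=E
union over the pool: B1=T, B1=F, B2=T, B3=T, B3=F, B4=T, B4=F, B5=F, B6=T, B6=F, B7=F, B8=T, B8=F, B9=S, B9=E, B10=F, B11=T
uncovered (5 of 22): B2=F, B5=T, B7=T, B10=T, B11=F
Answer: B2=F, B5=T, B7=T, B10=T, B11=F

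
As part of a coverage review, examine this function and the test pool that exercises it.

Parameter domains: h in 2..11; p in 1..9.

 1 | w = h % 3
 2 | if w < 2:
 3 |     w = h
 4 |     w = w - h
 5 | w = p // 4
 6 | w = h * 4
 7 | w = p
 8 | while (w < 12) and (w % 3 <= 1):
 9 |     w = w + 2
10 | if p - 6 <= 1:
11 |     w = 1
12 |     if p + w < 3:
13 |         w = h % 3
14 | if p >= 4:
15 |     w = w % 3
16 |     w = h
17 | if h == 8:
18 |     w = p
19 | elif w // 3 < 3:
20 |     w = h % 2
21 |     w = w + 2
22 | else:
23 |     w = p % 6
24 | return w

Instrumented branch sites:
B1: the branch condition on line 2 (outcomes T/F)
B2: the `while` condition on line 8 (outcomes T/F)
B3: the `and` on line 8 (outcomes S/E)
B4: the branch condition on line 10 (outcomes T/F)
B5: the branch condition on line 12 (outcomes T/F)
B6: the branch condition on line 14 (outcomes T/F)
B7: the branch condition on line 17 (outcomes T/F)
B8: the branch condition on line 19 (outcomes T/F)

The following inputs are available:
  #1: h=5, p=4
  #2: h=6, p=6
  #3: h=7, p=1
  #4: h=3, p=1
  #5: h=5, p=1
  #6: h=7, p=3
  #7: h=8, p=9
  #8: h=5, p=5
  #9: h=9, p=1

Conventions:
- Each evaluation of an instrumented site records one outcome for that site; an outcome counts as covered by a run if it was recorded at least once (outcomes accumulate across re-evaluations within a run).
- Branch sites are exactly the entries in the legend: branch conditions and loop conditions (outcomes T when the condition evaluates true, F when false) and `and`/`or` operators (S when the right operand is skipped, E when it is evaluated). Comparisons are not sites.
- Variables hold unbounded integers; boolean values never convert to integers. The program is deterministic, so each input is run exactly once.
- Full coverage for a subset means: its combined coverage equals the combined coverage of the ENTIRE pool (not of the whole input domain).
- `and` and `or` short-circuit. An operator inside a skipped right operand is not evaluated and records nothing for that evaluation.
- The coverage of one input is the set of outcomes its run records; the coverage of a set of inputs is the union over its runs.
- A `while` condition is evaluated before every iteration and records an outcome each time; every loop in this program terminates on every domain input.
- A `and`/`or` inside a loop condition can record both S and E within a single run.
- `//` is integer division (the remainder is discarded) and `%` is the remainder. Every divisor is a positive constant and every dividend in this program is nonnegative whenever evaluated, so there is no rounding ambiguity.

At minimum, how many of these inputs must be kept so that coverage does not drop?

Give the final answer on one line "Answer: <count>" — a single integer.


run #1 (h=5, p=4) runs B1->F, B3->E, B2->T, B3->E, B2->T, B3->E, B2->F, B4->T, B5->F, B6->T, B7->F, B8->T; records B1=F, B2=T, B2=F, B3=E, B4=T, B5=F, B6=T, B7=F, B8=T
run #2 (h=6, p=6) runs B1->T, B3->E, B2->T, B3->E, B2->F, B4->T, B5->F, B6->T, B7->F, B8->T; records B1=T, B2=T, B2=F, B3=E, B4=T, B5=F, B6=T, B7=F, B8=T
run #3 (h=7, p=1) runs B1->T, B3->E, B2->T, B3->E, B2->T, B3->E, B2->F, B4->T, B5->T, B6->F, B7->F, B8->T; records B1=T, B2=T, B2=F, B3=E, B4=T, B5=T, B6=F, B7=F, B8=T
run #4 (h=3, p=1) runs B1->T, B3->E, B2->T, B3->E, B2->T, B3->E, B2->F, B4->T, B5->T, B6->F, B7->F, B8->T; records B1=T, B2=T, B2=F, B3=E, B4=T, B5=T, B6=F, B7=F, B8=T
run #5 (h=5, p=1) runs B1->F, B3->E, B2->T, B3->E, B2->T, B3->E, B2->F, B4->T, B5->T, B6->F, B7->F, B8->T; records B1=F, B2=T, B2=F, B3=E, B4=T, B5=T, B6=F, B7=F, B8=T
run #6 (h=7, p=3) runs B1->T, B3->E, B2->T, B3->E, B2->F, B4->T, B5->F, B6->F, B7->F, B8->T; records B1=T, B2=T, B2=F, B3=E, B4=T, B5=F, B6=F, B7=F, B8=T
run #7 (h=8, p=9) runs B1->F, B3->E, B2->T, B3->E, B2->F, B4->F, B6->T, B7->T; records B1=F, B2=T, B2=F, B3=E, B4=F, B6=T, B7=T
run #8 (h=5, p=5) runs B1->F, B3->E, B2->F, B4->T, B5->F, B6->T, B7->F, B8->T; records B1=F, B2=F, B3=E, B4=T, B5=F, B6=T, B7=F, B8=T
run #9 (h=9, p=1) runs B1->T, B3->E, B2->T, B3->E, B2->T, B3->E, B2->F, B4->T, B5->T, B6->F, B7->F, B8->T; records B1=T, B2=T, B2=F, B3=E, B4=T, B5=T, B6=F, B7=F, B8=T
pool-wide coverage (14 outcomes): B1=T, B1=F, B2=T, B2=F, B3=E, B4=T, B4=F, B5=T, B5=F, B6=T, B6=F, B7=T, B7=F, B8=T
every size-1 subset falls short of the 14 outcomes (best: 9/14)
every size-2 subset falls short of the 14 outcomes (best: 13/14)
the canonical winner is {1, 3, 7}: size 3, full 14-outcome coverage, earliest index list among size-3 covers
Answer: 3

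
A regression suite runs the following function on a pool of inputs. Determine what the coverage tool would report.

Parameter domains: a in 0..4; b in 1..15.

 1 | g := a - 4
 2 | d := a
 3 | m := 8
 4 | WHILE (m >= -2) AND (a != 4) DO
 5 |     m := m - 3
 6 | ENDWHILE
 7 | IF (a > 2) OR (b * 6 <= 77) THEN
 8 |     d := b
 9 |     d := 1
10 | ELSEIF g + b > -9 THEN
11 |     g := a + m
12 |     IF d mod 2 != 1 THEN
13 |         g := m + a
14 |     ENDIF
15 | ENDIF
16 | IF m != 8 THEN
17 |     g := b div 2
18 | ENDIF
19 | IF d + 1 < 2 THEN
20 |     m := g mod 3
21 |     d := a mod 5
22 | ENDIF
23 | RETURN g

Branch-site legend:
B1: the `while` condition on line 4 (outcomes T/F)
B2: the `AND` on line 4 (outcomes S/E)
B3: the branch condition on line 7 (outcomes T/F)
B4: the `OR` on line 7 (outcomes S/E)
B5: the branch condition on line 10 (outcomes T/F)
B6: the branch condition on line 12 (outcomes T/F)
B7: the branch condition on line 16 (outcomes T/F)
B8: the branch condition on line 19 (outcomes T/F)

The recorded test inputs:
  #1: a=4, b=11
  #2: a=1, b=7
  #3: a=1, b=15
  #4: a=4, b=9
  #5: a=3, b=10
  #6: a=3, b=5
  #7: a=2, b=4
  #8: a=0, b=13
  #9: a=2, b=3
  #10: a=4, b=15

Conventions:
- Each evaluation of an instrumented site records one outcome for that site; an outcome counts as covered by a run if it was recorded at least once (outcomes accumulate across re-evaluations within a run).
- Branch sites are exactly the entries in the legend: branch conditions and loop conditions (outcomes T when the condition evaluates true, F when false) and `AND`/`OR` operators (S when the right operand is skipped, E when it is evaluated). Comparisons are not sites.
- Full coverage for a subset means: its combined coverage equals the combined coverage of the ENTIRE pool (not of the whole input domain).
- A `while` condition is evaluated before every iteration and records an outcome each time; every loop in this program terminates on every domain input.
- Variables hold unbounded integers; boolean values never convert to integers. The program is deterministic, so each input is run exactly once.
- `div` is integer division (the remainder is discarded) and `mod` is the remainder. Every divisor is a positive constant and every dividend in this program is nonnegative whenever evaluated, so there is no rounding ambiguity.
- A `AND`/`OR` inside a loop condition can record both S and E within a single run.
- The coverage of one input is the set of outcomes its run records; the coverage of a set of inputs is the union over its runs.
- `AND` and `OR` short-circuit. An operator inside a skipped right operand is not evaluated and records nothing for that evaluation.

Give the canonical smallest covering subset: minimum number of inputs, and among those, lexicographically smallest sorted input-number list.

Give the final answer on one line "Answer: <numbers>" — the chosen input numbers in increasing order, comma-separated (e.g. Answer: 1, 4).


input #1 (a=4, b=11): events B2->E, B1->F, B4->S, B3->T, B7->F, B8->F; covers B1=F, B2=E, B3=T, B4=S, B7=F, B8=F
input #2 (a=1, b=7): events B2->E, B1->T, B2->E, B1->T, B2->E, B1->T, B2->E, B1->T, B2->S, B1->F, B4->E, B3->T, B7->T, B8->F; covers B1=T, B1=F, B2=S, B2=E, B3=T, B4=E, B7=T, B8=F
input #3 (a=1, b=15): events B2->E, B1->T, B2->E, B1->T, B2->E, B1->T, B2->E, B1->T, B2->S, B1->F, B4->E, B3->F, B5->T, B6->F, ...; covers B1=T, B1=F, B2=S, B2=E, B3=F, B4=E, B5=T, B6=F, B7=T, B8=F
input #4 (a=4, b=9): events B2->E, B1->F, B4->S, B3->T, B7->F, B8->F; covers B1=F, B2=E, B3=T, B4=S, B7=F, B8=F
input #5 (a=3, b=10): events B2->E, B1->T, B2->E, B1->T, B2->E, B1->T, B2->E, B1->T, B2->S, B1->F, B4->S, B3->T, B7->T, B8->F; covers B1=T, B1=F, B2=S, B2=E, B3=T, B4=S, B7=T, B8=F
input #6 (a=3, b=5): events B2->E, B1->T, B2->E, B1->T, B2->E, B1->T, B2->E, B1->T, B2->S, B1->F, B4->S, B3->T, B7->T, B8->F; covers B1=T, B1=F, B2=S, B2=E, B3=T, B4=S, B7=T, B8=F
input #7 (a=2, b=4): events B2->E, B1->T, B2->E, B1->T, B2->E, B1->T, B2->E, B1->T, B2->S, B1->F, B4->E, B3->T, B7->T, B8->F; covers B1=T, B1=F, B2=S, B2=E, B3=T, B4=E, B7=T, B8=F
input #8 (a=0, b=13): events B2->E, B1->T, B2->E, B1->T, B2->E, B1->T, B2->E, B1->T, B2->S, B1->F, B4->E, B3->F, B5->T, B6->T, ...; covers B1=T, B1=F, B2=S, B2=E, B3=F, B4=E, B5=T, B6=T, B7=T, B8=T
input #9 (a=2, b=3): events B2->E, B1->T, B2->E, B1->T, B2->E, B1->T, B2->E, B1->T, B2->S, B1->F, B4->E, B3->T, B7->T, B8->F; covers B1=T, B1=F, B2=S, B2=E, B3=T, B4=E, B7=T, B8=F
input #10 (a=4, b=15): events B2->E, B1->F, B4->S, B3->T, B7->F, B8->F; covers B1=F, B2=E, B3=T, B4=S, B7=F, B8=F
union over all inputs: B1=T, B1=F, B2=S, B2=E, B3=T, B3=F, B4=S, B4=E, B5=T, B6=T, B6=F, B7=T, B7=F, B8=T, B8=F (15 outcomes)
checked all size-1 subsets: none covers 15 outcomes (max 10/15)
checked all size-2 subsets: none covers 15 outcomes (max 14/15)
size 3: inputs {1, 3, 8} cover all 15 outcomes, and no lexicographically smaller subset of this size does
Answer: 1, 3, 8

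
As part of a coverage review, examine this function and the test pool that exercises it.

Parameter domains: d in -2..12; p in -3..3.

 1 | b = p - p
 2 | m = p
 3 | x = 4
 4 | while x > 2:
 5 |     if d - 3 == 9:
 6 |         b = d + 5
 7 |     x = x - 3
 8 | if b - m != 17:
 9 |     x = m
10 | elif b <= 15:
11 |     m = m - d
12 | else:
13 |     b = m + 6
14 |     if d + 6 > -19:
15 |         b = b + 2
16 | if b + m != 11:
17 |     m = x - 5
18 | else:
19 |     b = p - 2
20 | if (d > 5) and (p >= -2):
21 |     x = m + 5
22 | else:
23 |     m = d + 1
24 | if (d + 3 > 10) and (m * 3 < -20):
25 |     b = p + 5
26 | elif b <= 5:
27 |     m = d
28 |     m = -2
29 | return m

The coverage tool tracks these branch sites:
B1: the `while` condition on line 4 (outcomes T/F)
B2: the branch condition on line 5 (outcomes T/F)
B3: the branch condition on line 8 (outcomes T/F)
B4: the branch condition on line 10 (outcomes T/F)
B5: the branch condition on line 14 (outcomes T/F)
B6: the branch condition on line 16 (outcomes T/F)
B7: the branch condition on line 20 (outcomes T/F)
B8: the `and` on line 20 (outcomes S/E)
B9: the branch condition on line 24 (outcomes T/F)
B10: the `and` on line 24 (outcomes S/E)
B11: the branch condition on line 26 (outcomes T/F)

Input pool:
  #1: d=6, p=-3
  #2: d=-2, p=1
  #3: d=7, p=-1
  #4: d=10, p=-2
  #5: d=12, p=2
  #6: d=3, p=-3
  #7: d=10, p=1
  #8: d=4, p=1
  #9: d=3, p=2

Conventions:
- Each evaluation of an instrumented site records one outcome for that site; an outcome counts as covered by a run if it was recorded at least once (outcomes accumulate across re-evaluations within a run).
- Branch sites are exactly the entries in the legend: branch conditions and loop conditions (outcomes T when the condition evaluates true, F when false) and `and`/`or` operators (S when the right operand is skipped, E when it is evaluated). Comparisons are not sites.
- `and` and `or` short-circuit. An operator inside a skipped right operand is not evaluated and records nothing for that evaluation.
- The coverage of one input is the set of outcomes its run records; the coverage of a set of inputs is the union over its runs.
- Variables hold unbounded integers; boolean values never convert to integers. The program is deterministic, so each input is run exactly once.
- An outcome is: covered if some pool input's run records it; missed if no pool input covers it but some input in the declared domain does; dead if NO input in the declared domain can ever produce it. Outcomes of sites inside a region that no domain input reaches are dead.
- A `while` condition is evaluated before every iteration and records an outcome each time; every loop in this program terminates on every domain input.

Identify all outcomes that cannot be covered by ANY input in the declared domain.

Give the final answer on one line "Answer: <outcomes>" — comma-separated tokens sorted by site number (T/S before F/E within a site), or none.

running all 105 domain inputs and tallying outcomes:
  B4=T: zero occurrences over every domain input -> dead
  B5=F: zero occurrences over every domain input -> dead
  B6=F: zero occurrences over every domain input -> dead
  reachable outcomes have witnesses, e.g. B1=T (e.g. d=-2, p=-3), B1=F (e.g. d=-2, p=-3), B2=T (e.g. d=12, p=-3), B2=F (e.g. d=-2, p=-3)

Answer: B4=T, B5=F, B6=F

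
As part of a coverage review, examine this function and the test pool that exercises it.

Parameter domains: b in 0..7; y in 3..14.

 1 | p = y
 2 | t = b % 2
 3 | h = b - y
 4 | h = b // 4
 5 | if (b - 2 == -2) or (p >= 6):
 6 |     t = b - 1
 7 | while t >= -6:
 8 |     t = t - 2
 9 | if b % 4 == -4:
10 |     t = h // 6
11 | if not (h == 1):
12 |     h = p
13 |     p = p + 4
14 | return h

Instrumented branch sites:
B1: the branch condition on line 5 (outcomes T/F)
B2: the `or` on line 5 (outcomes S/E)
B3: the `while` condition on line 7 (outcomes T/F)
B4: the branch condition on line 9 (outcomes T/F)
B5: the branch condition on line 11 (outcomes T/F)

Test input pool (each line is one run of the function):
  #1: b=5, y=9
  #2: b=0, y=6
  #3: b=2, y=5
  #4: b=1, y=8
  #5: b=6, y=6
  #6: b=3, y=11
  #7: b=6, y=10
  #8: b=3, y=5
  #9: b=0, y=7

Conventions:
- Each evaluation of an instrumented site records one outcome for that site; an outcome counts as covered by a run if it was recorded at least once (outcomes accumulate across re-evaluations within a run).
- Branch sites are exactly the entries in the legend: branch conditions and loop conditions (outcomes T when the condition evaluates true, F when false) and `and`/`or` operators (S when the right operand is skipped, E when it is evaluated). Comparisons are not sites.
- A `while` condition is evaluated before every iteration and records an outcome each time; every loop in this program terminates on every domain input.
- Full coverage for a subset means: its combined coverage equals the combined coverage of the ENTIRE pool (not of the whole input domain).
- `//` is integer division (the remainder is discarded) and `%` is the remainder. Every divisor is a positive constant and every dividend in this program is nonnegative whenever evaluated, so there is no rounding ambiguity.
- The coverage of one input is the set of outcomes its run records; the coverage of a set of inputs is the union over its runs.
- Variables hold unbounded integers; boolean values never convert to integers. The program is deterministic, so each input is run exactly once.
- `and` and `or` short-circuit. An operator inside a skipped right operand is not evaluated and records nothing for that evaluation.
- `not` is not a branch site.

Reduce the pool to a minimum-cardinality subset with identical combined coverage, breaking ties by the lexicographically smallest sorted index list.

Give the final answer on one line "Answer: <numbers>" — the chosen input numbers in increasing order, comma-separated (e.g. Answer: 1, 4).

run #1 (b=5, y=9) records B1=T, B2=E, B3=T, B3=F, B4=F, B5=F
run #2 (b=0, y=6) records B1=T, B2=S, B3=T, B3=F, B4=F, B5=T
run #3 (b=2, y=5) records B1=F, B2=E, B3=T, B3=F, B4=F, B5=T
run #4 (b=1, y=8) records B1=T, B2=E, B3=T, B3=F, B4=F, B5=T
run #5 (b=6, y=6) records B1=T, B2=E, B3=T, B3=F, B4=F, B5=F
run #6 (b=3, y=11) records B1=T, B2=E, B3=T, B3=F, B4=F, B5=T
run #7 (b=6, y=10) records B1=T, B2=E, B3=T, B3=F, B4=F, B5=F
run #8 (b=3, y=5) records B1=F, B2=E, B3=T, B3=F, B4=F, B5=T
run #9 (b=0, y=7) records B1=T, B2=S, B3=T, B3=F, B4=F, B5=T
pool-wide coverage (9 outcomes): B1=T, B1=F, B2=S, B2=E, B3=T, B3=F, B4=F, B5=T, B5=F
every size-1 subset falls short of the 9 outcomes (best: 6/9)
every size-2 subset falls short of the 9 outcomes (best: 8/9)
size 3: inputs {1, 2, 3} cover all 9 outcomes, and no lexicographically smaller subset of this size does

Answer: 1, 2, 3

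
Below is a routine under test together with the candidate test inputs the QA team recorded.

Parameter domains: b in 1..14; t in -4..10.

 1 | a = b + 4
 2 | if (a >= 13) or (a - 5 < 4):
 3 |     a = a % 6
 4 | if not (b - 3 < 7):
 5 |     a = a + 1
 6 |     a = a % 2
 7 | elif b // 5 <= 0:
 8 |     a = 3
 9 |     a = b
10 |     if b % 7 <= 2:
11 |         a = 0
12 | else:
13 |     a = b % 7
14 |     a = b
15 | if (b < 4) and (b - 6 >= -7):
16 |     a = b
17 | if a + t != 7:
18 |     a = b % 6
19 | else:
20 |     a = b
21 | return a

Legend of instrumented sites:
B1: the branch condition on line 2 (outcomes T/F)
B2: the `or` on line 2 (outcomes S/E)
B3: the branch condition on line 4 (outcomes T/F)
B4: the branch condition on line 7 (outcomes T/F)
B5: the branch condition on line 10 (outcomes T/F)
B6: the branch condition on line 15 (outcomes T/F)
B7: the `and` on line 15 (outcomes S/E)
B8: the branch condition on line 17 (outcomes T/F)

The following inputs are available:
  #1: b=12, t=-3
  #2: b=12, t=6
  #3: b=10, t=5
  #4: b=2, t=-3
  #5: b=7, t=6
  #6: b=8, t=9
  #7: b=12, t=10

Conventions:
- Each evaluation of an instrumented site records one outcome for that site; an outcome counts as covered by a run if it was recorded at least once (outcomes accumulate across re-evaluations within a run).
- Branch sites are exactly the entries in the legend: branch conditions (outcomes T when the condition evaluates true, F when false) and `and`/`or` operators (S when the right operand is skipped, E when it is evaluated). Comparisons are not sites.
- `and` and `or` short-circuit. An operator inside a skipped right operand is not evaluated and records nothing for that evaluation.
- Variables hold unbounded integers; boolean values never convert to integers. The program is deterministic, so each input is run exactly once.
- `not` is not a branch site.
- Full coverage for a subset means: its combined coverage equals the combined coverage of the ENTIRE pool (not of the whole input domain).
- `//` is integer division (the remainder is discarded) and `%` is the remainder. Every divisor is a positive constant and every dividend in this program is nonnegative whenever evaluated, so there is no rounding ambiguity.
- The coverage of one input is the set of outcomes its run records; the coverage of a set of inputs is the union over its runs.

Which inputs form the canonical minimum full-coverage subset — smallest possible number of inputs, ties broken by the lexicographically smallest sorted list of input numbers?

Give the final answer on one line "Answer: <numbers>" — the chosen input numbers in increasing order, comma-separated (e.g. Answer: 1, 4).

test 1 (b=12, t=-3) hits B1=T, B2=S, B3=T, B6=F, B7=S, B8=T
test 2 (b=12, t=6) hits B1=T, B2=S, B3=T, B6=F, B7=S, B8=F
test 3 (b=10, t=5) hits B1=T, B2=S, B3=T, B6=F, B7=S, B8=T
test 4 (b=2, t=-3) hits B1=T, B2=E, B3=F, B4=T, B5=T, B6=T, B7=E, B8=T
test 5 (b=7, t=6) hits B1=F, B2=E, B3=F, B4=F, B6=F, B7=S, B8=T
test 6 (b=8, t=9) hits B1=F, B2=E, B3=F, B4=F, B6=F, B7=S, B8=T
test 7 (b=12, t=10) hits B1=T, B2=S, B3=T, B6=F, B7=S, B8=T
pool-wide coverage (15 outcomes): B1=T, B1=F, B2=S, B2=E, B3=T, B3=F, B4=T, B4=F, B5=T, B6=T, B6=F, B7=S, B7=E, B8=T, B8=F
every size-1 subset falls short of the 15 outcomes (best: 8/15)
every size-2 subset falls short of the 15 outcomes (best: 13/15)
size 3: inputs {2, 4, 5} cover all 15 outcomes, and no lexicographically smaller subset of this size does

Answer: 2, 4, 5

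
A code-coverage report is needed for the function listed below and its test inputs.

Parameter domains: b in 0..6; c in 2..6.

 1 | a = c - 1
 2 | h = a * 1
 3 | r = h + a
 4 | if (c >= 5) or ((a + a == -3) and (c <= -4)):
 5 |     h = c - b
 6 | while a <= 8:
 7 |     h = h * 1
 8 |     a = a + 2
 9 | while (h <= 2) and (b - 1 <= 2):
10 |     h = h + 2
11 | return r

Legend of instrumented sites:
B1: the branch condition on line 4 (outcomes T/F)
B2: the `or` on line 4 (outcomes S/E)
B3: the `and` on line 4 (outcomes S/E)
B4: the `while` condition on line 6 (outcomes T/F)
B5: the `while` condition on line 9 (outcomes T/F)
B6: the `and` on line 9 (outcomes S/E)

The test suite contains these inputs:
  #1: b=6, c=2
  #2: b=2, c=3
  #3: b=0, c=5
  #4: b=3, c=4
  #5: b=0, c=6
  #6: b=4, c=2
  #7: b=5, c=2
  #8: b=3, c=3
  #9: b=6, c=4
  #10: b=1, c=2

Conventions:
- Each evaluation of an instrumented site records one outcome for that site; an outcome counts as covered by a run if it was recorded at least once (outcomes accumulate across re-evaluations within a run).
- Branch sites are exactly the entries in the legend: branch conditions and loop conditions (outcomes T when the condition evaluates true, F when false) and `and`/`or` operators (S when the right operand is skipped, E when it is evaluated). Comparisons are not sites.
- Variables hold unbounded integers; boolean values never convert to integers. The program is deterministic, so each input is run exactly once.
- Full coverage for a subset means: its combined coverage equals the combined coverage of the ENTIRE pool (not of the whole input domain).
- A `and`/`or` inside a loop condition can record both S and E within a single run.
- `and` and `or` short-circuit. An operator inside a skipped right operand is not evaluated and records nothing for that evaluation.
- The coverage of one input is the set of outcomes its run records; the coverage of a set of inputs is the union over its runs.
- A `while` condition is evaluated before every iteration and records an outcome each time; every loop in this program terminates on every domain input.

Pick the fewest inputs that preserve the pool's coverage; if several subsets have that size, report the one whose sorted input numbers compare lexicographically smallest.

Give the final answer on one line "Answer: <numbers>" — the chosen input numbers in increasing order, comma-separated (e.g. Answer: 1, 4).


test 1 (b=6, c=2) fires B2->E, B3->S, B1->F, B4->T, B4->T, B4->T, B4->T, B4->F, B6->E, B5->F; hits B1=F, B2=E, B3=S, B4=T, B4=F, B5=F, B6=E
test 2 (b=2, c=3) fires B2->E, B3->S, B1->F, B4->T, B4->T, B4->T, B4->T, B4->F, B6->E, B5->T, B6->S, B5->F; hits B1=F, B2=E, B3=S, B4=T, B4=F, B5=T, B5=F, B6=S, B6=E
test 3 (b=0, c=5) fires B2->S, B1->T, B4->T, B4->T, B4->T, B4->F, B6->S, B5->F; hits B1=T, B2=S, B4=T, B4=F, B5=F, B6=S
test 4 (b=3, c=4) fires B2->E, B3->S, B1->F, B4->T, B4->T, B4->T, B4->F, B6->S, B5->F; hits B1=F, B2=E, B3=S, B4=T, B4=F, B5=F, B6=S
test 5 (b=0, c=6) fires B2->S, B1->T, B4->T, B4->T, B4->F, B6->S, B5->F; hits B1=T, B2=S, B4=T, B4=F, B5=F, B6=S
test 6 (b=4, c=2) fires B2->E, B3->S, B1->F, B4->T, B4->T, B4->T, B4->T, B4->F, B6->E, B5->F; hits B1=F, B2=E, B3=S, B4=T, B4=F, B5=F, B6=E
test 7 (b=5, c=2) fires B2->E, B3->S, B1->F, B4->T, B4->T, B4->T, B4->T, B4->F, B6->E, B5->F; hits B1=F, B2=E, B3=S, B4=T, B4=F, B5=F, B6=E
test 8 (b=3, c=3) fires B2->E, B3->S, B1->F, B4->T, B4->T, B4->T, B4->T, B4->F, B6->E, B5->T, B6->S, B5->F; hits B1=F, B2=E, B3=S, B4=T, B4=F, B5=T, B5=F, B6=S, B6=E
test 9 (b=6, c=4) fires B2->E, B3->S, B1->F, B4->T, B4->T, B4->T, B4->F, B6->S, B5->F; hits B1=F, B2=E, B3=S, B4=T, B4=F, B5=F, B6=S
test 10 (b=1, c=2) fires B2->E, B3->S, B1->F, B4->T, B4->T, B4->T, B4->T, B4->F, B6->E, B5->T, B6->S, B5->F; hits B1=F, B2=E, B3=S, B4=T, B4=F, B5=T, B5=F, B6=S, B6=E
the full pool covers 11 outcomes: B1=T, B1=F, B2=S, B2=E, B3=S, B4=T, B4=F, B5=T, B5=F, B6=S, B6=E
size 1 is not enough: best union over all size-1 subsets is 9/11
the canonical winner is {2, 3}: size 2, full 11-outcome coverage, earliest index list among size-2 covers
Answer: 2, 3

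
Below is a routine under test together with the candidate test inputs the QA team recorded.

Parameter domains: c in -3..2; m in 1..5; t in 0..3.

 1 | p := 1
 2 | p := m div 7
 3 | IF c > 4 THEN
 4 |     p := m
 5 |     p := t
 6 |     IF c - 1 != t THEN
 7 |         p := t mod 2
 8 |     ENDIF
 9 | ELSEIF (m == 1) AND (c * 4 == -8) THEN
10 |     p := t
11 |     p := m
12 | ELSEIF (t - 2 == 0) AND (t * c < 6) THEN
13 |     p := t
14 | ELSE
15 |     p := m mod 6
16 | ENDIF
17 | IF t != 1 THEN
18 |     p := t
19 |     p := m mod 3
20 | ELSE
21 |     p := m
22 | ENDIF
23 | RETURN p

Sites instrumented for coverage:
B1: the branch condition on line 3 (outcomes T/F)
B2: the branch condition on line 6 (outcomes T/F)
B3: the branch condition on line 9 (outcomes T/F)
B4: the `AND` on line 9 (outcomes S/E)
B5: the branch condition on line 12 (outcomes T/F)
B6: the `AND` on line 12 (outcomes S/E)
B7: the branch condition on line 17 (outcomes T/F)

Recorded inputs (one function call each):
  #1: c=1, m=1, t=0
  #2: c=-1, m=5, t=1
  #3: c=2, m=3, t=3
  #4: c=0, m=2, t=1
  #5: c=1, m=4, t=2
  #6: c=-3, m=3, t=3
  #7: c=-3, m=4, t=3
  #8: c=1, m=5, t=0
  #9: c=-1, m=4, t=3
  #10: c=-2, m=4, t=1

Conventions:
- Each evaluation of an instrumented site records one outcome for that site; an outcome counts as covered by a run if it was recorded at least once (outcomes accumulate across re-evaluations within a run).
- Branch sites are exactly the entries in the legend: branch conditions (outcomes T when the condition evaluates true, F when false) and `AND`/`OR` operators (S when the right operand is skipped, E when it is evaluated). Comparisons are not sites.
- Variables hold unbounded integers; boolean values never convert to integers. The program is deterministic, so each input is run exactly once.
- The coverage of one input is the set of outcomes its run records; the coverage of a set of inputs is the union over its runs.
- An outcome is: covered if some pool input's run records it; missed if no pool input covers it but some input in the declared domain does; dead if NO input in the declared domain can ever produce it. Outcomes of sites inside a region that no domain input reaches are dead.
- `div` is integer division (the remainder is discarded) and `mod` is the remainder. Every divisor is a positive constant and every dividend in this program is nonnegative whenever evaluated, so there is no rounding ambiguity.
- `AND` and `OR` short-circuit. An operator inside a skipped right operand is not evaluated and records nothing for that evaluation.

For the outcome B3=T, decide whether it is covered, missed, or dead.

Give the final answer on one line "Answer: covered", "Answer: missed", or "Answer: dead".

no pool input records B3=T
but domain input (c=-2, m=1, t=0) does record it -> reachable, so missed

Answer: missed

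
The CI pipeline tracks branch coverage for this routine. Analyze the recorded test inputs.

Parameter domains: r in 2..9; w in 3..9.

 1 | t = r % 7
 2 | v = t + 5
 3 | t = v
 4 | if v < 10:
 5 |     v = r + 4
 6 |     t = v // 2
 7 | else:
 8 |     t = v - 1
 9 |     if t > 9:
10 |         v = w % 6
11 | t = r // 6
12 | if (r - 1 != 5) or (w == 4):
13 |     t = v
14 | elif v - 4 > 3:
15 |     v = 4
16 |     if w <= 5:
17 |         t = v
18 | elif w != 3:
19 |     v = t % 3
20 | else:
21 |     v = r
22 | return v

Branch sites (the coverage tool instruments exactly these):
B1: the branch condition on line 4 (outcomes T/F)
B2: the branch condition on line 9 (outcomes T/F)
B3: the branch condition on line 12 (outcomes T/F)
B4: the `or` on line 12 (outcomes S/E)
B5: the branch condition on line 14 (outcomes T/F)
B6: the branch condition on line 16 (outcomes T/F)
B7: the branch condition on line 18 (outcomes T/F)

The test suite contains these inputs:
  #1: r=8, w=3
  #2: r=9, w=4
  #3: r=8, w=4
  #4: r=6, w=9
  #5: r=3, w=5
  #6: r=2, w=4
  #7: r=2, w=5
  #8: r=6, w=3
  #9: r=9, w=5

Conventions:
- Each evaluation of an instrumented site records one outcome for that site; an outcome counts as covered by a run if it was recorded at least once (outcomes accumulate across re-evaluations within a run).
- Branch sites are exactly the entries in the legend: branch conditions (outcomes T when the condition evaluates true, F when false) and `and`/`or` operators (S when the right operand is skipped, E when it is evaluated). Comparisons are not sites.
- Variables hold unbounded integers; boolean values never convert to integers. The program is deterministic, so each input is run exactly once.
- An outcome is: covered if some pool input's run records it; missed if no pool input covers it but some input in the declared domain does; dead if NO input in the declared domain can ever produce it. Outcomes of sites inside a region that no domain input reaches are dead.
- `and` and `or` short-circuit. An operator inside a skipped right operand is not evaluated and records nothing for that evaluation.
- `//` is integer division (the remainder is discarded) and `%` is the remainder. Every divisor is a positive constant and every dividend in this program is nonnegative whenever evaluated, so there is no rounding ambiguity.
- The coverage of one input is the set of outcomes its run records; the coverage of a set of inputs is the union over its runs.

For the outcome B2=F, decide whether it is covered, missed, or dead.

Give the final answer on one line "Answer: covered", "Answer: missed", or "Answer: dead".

no pool input records B2=F
but domain input (r=5, w=3) does record it -> reachable, so missed

Answer: missed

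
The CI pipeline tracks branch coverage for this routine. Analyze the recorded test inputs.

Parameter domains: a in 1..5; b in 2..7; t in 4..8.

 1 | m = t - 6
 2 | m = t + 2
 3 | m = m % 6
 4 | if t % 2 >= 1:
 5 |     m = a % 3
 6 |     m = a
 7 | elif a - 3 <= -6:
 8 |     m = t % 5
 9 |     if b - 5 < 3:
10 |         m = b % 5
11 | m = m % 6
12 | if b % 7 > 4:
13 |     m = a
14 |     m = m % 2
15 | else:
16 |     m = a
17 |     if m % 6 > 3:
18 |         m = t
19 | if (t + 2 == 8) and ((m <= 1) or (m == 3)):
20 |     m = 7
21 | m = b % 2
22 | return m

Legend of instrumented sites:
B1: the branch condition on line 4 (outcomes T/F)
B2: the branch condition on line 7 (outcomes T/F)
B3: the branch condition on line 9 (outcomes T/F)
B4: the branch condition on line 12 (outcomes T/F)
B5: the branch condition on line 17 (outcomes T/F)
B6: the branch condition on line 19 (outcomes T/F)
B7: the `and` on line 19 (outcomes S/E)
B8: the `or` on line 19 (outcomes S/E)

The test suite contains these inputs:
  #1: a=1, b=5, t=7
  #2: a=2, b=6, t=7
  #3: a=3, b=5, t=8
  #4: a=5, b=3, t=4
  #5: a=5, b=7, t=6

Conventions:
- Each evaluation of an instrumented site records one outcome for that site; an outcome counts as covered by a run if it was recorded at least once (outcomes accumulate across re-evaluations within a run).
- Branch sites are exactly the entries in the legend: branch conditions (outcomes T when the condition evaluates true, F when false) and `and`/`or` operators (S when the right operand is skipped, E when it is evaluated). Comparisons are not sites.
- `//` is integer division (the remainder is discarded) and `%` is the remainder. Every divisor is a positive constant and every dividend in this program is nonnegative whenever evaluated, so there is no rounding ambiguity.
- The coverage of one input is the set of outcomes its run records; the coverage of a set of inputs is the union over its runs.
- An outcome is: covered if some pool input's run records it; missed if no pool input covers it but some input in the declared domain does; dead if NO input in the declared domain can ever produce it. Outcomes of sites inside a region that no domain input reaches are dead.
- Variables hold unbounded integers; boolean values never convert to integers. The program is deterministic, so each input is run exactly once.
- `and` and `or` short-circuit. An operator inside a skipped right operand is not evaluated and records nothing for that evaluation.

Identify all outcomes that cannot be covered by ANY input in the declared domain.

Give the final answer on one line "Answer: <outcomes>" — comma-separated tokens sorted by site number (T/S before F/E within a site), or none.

running all 150 domain inputs and tallying outcomes:
  B2=T: no domain input ever produces it -> dead
  B3=T: no domain input ever produces it -> dead
  B3=F: no domain input ever produces it -> dead
  reachable outcomes have witnesses, e.g. B1=T (e.g. a=1, b=2, t=5), B1=F (e.g. a=1, b=2, t=4), B2=F (e.g. a=1, b=2, t=4), B4=T (e.g. a=1, b=5, t=4)

Answer: B2=T, B3=T, B3=F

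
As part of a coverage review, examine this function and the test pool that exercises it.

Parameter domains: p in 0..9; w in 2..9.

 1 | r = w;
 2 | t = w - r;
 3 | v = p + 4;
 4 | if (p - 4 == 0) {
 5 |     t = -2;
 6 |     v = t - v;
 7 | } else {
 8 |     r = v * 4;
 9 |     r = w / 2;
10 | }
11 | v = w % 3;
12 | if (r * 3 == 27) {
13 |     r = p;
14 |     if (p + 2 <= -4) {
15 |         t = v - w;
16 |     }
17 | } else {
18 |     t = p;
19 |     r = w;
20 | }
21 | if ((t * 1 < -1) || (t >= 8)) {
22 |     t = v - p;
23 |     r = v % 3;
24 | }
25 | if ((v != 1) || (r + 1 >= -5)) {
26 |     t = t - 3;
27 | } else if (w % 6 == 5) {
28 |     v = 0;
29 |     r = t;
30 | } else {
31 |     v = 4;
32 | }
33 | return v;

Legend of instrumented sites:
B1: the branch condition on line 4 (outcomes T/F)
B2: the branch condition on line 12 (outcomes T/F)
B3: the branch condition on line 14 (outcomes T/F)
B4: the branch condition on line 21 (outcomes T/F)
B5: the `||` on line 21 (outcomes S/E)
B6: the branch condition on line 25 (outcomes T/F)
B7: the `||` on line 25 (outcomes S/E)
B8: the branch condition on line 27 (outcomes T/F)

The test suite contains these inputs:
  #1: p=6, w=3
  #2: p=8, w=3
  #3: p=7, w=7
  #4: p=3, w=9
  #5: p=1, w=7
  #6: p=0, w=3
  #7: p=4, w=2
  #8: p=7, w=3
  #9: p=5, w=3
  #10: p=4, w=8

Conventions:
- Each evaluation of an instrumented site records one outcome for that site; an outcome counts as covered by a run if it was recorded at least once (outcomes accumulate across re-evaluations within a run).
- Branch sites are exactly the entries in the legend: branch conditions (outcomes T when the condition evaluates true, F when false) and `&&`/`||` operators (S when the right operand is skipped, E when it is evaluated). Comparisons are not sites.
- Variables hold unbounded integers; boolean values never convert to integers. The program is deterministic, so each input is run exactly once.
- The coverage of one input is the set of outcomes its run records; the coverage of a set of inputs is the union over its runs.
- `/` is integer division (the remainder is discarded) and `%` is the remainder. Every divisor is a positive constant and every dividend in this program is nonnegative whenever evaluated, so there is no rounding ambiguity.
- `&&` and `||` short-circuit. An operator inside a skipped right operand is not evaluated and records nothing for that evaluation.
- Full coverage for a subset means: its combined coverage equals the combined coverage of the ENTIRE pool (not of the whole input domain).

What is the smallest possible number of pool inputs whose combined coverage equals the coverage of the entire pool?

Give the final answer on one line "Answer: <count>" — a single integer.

run #1 (p=6, w=3) runs B1->F, B2->F, B5->E, B4->F, B7->S, B6->T; records B1=F, B2=F, B4=F, B5=E, B6=T, B7=S
run #2 (p=8, w=3) runs B1->F, B2->F, B5->E, B4->T, B7->S, B6->T; records B1=F, B2=F, B4=T, B5=E, B6=T, B7=S
run #3 (p=7, w=7) runs B1->F, B2->F, B5->E, B4->F, B7->E, B6->T; records B1=F, B2=F, B4=F, B5=E, B6=T, B7=E
run #4 (p=3, w=9) runs B1->F, B2->F, B5->E, B4->F, B7->S, B6->T; records B1=F, B2=F, B4=F, B5=E, B6=T, B7=S
run #5 (p=1, w=7) runs B1->F, B2->F, B5->E, B4->F, B7->E, B6->T; records B1=F, B2=F, B4=F, B5=E, B6=T, B7=E
run #6 (p=0, w=3) runs B1->F, B2->F, B5->E, B4->F, B7->S, B6->T; records B1=F, B2=F, B4=F, B5=E, B6=T, B7=S
run #7 (p=4, w=2) runs B1->T, B2->F, B5->E, B4->F, B7->S, B6->T; records B1=T, B2=F, B4=F, B5=E, B6=T, B7=S
run #8 (p=7, w=3) runs B1->F, B2->F, B5->E, B4->F, B7->S, B6->T; records B1=F, B2=F, B4=F, B5=E, B6=T, B7=S
run #9 (p=5, w=3) runs B1->F, B2->F, B5->E, B4->F, B7->S, B6->T; records B1=F, B2=F, B4=F, B5=E, B6=T, B7=S
run #10 (p=4, w=8) runs B1->T, B2->F, B5->E, B4->F, B7->S, B6->T; records B1=T, B2=F, B4=F, B5=E, B6=T, B7=S
together the pool reaches 9 outcomes: B1=T, B1=F, B2=F, B4=T, B4=F, B5=E, B6=T, B7=S, B7=E
checked all size-1 subsets: none covers 9 outcomes (max 6/9)
checked all size-2 subsets: none covers 9 outcomes (max 8/9)
at size 3, {2, 3, 7} reaches all 9 outcomes; every lexicographically earlier size-3 subset fails

Answer: 3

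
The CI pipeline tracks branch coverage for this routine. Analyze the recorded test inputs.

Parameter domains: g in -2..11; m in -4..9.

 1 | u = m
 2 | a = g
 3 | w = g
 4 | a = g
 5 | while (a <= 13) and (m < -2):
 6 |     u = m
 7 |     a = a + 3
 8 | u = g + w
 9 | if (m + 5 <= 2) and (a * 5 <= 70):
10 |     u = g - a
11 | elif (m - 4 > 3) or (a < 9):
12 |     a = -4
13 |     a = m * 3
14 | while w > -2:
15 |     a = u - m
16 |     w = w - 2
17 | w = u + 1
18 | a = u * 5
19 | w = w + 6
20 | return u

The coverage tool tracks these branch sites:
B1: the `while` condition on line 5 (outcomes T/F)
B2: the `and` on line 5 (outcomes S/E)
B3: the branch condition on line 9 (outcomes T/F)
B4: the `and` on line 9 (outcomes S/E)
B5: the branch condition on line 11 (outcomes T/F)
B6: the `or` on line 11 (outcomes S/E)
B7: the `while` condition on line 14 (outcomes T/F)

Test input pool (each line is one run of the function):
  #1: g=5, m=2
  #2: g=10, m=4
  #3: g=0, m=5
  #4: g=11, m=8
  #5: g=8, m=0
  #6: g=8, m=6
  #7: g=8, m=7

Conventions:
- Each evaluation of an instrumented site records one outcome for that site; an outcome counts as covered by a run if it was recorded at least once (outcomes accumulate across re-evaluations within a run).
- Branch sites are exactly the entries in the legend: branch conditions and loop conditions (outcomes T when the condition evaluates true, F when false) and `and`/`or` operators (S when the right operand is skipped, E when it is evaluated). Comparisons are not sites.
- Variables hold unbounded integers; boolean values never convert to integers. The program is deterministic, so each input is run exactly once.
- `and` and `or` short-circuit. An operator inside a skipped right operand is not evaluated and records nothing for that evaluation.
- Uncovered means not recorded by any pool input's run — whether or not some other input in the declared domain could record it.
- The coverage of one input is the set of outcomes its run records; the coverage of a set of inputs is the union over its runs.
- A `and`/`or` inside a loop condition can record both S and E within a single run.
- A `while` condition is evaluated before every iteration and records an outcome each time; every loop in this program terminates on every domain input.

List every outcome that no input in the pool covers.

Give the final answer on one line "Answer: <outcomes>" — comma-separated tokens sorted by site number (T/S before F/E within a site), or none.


test 1 (g=5, m=2) fires B2->E, B1->F, B4->S, B3->F, B6->E, B5->T, B7->T, B7->T, B7->T, B7->T, B7->F; hits B1=F, B2=E, B3=F, B4=S, B5=T, B6=E, B7=T, B7=F
test 2 (g=10, m=4) fires B2->E, B1->F, B4->S, B3->F, B6->E, B5->F, B7->T, B7->T, B7->T, B7->T, B7->T, B7->T, B7->F; hits B1=F, B2=E, B3=F, B4=S, B5=F, B6=E, B7=T, B7=F
test 3 (g=0, m=5) fires B2->E, B1->F, B4->S, B3->F, B6->E, B5->T, B7->T, B7->F; hits B1=F, B2=E, B3=F, B4=S, B5=T, B6=E, B7=T, B7=F
test 4 (g=11, m=8) fires B2->E, B1->F, B4->S, B3->F, B6->S, B5->T, B7->T, B7->T, B7->T, B7->T, B7->T, B7->T, B7->T, B7->F; hits B1=F, B2=E, B3=F, B4=S, B5=T, B6=S, B7=T, B7=F
test 5 (g=8, m=0) fires B2->E, B1->F, B4->S, B3->F, B6->E, B5->T, B7->T, B7->T, B7->T, B7->T, B7->T, B7->F; hits B1=F, B2=E, B3=F, B4=S, B5=T, B6=E, B7=T, B7=F
test 6 (g=8, m=6) fires B2->E, B1->F, B4->S, B3->F, B6->E, B5->T, B7->T, B7->T, B7->T, B7->T, B7->T, B7->F; hits B1=F, B2=E, B3=F, B4=S, B5=T, B6=E, B7=T, B7=F
test 7 (g=8, m=7) fires B2->E, B1->F, B4->S, B3->F, B6->E, B5->T, B7->T, B7->T, B7->T, B7->T, B7->T, B7->F; hits B1=F, B2=E, B3=F, B4=S, B5=T, B6=E, B7=T, B7=F
union over the pool: B1=F, B2=E, B3=F, B4=S, B5=T, B5=F, B6=S, B6=E, B7=T, B7=F
uncovered (4 of 14): B1=T, B2=S, B3=T, B4=E
Answer: B1=T, B2=S, B3=T, B4=E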